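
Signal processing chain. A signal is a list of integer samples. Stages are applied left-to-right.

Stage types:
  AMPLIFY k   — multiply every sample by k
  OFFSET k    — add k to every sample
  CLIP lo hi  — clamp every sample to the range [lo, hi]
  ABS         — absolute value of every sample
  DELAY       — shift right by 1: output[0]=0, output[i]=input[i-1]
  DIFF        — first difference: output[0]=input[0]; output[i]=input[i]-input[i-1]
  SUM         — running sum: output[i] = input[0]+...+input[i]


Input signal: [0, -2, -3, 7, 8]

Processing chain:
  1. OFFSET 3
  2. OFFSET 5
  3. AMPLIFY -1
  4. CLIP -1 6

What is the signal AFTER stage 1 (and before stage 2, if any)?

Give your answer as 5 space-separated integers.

Answer: 3 1 0 10 11

Derivation:
Input: [0, -2, -3, 7, 8]
Stage 1 (OFFSET 3): 0+3=3, -2+3=1, -3+3=0, 7+3=10, 8+3=11 -> [3, 1, 0, 10, 11]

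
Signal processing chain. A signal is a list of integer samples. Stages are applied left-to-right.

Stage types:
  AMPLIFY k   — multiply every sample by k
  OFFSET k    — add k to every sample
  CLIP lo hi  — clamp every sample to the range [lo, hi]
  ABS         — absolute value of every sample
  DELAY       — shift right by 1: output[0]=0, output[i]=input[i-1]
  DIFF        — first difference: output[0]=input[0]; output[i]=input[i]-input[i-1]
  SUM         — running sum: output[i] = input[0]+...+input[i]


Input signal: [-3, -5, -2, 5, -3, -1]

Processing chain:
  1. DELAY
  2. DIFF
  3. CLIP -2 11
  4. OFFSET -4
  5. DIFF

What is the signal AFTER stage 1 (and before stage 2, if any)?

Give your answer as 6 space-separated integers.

Input: [-3, -5, -2, 5, -3, -1]
Stage 1 (DELAY): [0, -3, -5, -2, 5, -3] = [0, -3, -5, -2, 5, -3] -> [0, -3, -5, -2, 5, -3]

Answer: 0 -3 -5 -2 5 -3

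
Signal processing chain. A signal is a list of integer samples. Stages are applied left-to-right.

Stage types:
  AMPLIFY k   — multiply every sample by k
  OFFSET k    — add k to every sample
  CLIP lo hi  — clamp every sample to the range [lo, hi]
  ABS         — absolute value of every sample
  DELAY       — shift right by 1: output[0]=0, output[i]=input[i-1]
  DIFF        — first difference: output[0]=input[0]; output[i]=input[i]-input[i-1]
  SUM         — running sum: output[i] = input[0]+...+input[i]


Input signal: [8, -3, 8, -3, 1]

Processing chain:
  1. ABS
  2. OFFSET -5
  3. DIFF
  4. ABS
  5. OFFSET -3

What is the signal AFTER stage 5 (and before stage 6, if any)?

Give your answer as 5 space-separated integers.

Answer: 0 2 2 2 -1

Derivation:
Input: [8, -3, 8, -3, 1]
Stage 1 (ABS): |8|=8, |-3|=3, |8|=8, |-3|=3, |1|=1 -> [8, 3, 8, 3, 1]
Stage 2 (OFFSET -5): 8+-5=3, 3+-5=-2, 8+-5=3, 3+-5=-2, 1+-5=-4 -> [3, -2, 3, -2, -4]
Stage 3 (DIFF): s[0]=3, -2-3=-5, 3--2=5, -2-3=-5, -4--2=-2 -> [3, -5, 5, -5, -2]
Stage 4 (ABS): |3|=3, |-5|=5, |5|=5, |-5|=5, |-2|=2 -> [3, 5, 5, 5, 2]
Stage 5 (OFFSET -3): 3+-3=0, 5+-3=2, 5+-3=2, 5+-3=2, 2+-3=-1 -> [0, 2, 2, 2, -1]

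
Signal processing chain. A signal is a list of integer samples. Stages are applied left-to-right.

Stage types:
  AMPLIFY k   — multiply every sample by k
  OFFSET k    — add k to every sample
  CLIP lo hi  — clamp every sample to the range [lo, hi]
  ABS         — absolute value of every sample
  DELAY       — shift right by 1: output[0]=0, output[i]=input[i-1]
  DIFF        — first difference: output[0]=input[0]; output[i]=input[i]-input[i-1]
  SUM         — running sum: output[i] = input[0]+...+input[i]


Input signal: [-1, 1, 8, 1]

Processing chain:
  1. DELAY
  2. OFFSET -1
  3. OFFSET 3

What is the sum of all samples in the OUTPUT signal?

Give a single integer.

Input: [-1, 1, 8, 1]
Stage 1 (DELAY): [0, -1, 1, 8] = [0, -1, 1, 8] -> [0, -1, 1, 8]
Stage 2 (OFFSET -1): 0+-1=-1, -1+-1=-2, 1+-1=0, 8+-1=7 -> [-1, -2, 0, 7]
Stage 3 (OFFSET 3): -1+3=2, -2+3=1, 0+3=3, 7+3=10 -> [2, 1, 3, 10]
Output sum: 16

Answer: 16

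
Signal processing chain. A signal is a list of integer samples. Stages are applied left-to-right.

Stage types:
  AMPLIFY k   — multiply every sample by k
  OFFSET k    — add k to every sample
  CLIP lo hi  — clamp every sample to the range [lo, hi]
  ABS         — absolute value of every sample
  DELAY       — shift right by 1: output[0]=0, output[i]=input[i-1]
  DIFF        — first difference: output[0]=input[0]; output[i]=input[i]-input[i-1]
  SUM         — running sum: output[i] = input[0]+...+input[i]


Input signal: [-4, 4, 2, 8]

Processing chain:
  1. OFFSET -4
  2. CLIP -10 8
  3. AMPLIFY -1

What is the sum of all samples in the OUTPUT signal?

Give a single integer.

Input: [-4, 4, 2, 8]
Stage 1 (OFFSET -4): -4+-4=-8, 4+-4=0, 2+-4=-2, 8+-4=4 -> [-8, 0, -2, 4]
Stage 2 (CLIP -10 8): clip(-8,-10,8)=-8, clip(0,-10,8)=0, clip(-2,-10,8)=-2, clip(4,-10,8)=4 -> [-8, 0, -2, 4]
Stage 3 (AMPLIFY -1): -8*-1=8, 0*-1=0, -2*-1=2, 4*-1=-4 -> [8, 0, 2, -4]
Output sum: 6

Answer: 6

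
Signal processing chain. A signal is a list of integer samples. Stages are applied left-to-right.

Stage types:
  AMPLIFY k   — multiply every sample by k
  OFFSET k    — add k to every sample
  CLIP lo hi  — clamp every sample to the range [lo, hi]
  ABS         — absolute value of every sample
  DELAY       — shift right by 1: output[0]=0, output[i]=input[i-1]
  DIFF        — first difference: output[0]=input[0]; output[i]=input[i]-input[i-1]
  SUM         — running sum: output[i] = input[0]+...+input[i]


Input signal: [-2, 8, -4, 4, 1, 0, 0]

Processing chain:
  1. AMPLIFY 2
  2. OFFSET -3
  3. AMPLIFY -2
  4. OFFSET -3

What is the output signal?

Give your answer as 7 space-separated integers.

Answer: 11 -29 19 -13 -1 3 3

Derivation:
Input: [-2, 8, -4, 4, 1, 0, 0]
Stage 1 (AMPLIFY 2): -2*2=-4, 8*2=16, -4*2=-8, 4*2=8, 1*2=2, 0*2=0, 0*2=0 -> [-4, 16, -8, 8, 2, 0, 0]
Stage 2 (OFFSET -3): -4+-3=-7, 16+-3=13, -8+-3=-11, 8+-3=5, 2+-3=-1, 0+-3=-3, 0+-3=-3 -> [-7, 13, -11, 5, -1, -3, -3]
Stage 3 (AMPLIFY -2): -7*-2=14, 13*-2=-26, -11*-2=22, 5*-2=-10, -1*-2=2, -3*-2=6, -3*-2=6 -> [14, -26, 22, -10, 2, 6, 6]
Stage 4 (OFFSET -3): 14+-3=11, -26+-3=-29, 22+-3=19, -10+-3=-13, 2+-3=-1, 6+-3=3, 6+-3=3 -> [11, -29, 19, -13, -1, 3, 3]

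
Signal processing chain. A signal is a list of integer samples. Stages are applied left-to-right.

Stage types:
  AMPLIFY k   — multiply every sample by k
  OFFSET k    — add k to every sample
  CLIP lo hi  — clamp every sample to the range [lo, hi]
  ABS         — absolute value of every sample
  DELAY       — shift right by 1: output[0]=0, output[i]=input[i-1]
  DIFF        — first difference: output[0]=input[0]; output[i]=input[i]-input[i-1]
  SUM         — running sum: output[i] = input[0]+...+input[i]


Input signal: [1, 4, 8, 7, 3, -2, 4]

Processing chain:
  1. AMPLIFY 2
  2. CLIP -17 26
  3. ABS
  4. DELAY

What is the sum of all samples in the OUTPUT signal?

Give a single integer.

Input: [1, 4, 8, 7, 3, -2, 4]
Stage 1 (AMPLIFY 2): 1*2=2, 4*2=8, 8*2=16, 7*2=14, 3*2=6, -2*2=-4, 4*2=8 -> [2, 8, 16, 14, 6, -4, 8]
Stage 2 (CLIP -17 26): clip(2,-17,26)=2, clip(8,-17,26)=8, clip(16,-17,26)=16, clip(14,-17,26)=14, clip(6,-17,26)=6, clip(-4,-17,26)=-4, clip(8,-17,26)=8 -> [2, 8, 16, 14, 6, -4, 8]
Stage 3 (ABS): |2|=2, |8|=8, |16|=16, |14|=14, |6|=6, |-4|=4, |8|=8 -> [2, 8, 16, 14, 6, 4, 8]
Stage 4 (DELAY): [0, 2, 8, 16, 14, 6, 4] = [0, 2, 8, 16, 14, 6, 4] -> [0, 2, 8, 16, 14, 6, 4]
Output sum: 50

Answer: 50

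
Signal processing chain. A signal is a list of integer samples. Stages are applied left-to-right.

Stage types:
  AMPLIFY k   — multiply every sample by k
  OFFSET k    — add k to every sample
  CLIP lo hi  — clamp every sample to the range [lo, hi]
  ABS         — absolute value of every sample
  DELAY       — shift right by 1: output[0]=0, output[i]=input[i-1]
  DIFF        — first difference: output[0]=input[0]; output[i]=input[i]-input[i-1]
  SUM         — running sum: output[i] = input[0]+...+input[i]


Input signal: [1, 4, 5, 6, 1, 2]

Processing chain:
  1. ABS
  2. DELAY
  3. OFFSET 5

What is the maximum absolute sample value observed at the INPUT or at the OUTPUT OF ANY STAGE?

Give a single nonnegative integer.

Answer: 11

Derivation:
Input: [1, 4, 5, 6, 1, 2] (max |s|=6)
Stage 1 (ABS): |1|=1, |4|=4, |5|=5, |6|=6, |1|=1, |2|=2 -> [1, 4, 5, 6, 1, 2] (max |s|=6)
Stage 2 (DELAY): [0, 1, 4, 5, 6, 1] = [0, 1, 4, 5, 6, 1] -> [0, 1, 4, 5, 6, 1] (max |s|=6)
Stage 3 (OFFSET 5): 0+5=5, 1+5=6, 4+5=9, 5+5=10, 6+5=11, 1+5=6 -> [5, 6, 9, 10, 11, 6] (max |s|=11)
Overall max amplitude: 11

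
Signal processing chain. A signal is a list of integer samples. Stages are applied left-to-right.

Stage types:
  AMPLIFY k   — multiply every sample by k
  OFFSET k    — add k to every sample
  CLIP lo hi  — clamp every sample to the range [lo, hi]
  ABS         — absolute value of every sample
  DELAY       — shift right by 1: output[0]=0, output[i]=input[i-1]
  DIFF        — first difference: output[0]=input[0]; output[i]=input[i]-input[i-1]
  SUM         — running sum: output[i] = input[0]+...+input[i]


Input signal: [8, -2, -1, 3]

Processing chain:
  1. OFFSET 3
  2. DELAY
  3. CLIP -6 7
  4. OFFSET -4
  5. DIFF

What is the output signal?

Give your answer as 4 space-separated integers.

Input: [8, -2, -1, 3]
Stage 1 (OFFSET 3): 8+3=11, -2+3=1, -1+3=2, 3+3=6 -> [11, 1, 2, 6]
Stage 2 (DELAY): [0, 11, 1, 2] = [0, 11, 1, 2] -> [0, 11, 1, 2]
Stage 3 (CLIP -6 7): clip(0,-6,7)=0, clip(11,-6,7)=7, clip(1,-6,7)=1, clip(2,-6,7)=2 -> [0, 7, 1, 2]
Stage 4 (OFFSET -4): 0+-4=-4, 7+-4=3, 1+-4=-3, 2+-4=-2 -> [-4, 3, -3, -2]
Stage 5 (DIFF): s[0]=-4, 3--4=7, -3-3=-6, -2--3=1 -> [-4, 7, -6, 1]

Answer: -4 7 -6 1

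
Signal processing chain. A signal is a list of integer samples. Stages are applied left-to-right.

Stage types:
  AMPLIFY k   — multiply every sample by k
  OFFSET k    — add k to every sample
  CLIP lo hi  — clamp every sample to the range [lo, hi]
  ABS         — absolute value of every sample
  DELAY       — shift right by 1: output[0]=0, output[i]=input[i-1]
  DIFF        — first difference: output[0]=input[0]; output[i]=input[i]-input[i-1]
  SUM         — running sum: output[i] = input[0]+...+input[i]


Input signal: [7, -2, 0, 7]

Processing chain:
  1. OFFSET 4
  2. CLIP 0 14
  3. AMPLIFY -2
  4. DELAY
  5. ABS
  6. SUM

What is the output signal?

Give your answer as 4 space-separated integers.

Answer: 0 22 26 34

Derivation:
Input: [7, -2, 0, 7]
Stage 1 (OFFSET 4): 7+4=11, -2+4=2, 0+4=4, 7+4=11 -> [11, 2, 4, 11]
Stage 2 (CLIP 0 14): clip(11,0,14)=11, clip(2,0,14)=2, clip(4,0,14)=4, clip(11,0,14)=11 -> [11, 2, 4, 11]
Stage 3 (AMPLIFY -2): 11*-2=-22, 2*-2=-4, 4*-2=-8, 11*-2=-22 -> [-22, -4, -8, -22]
Stage 4 (DELAY): [0, -22, -4, -8] = [0, -22, -4, -8] -> [0, -22, -4, -8]
Stage 5 (ABS): |0|=0, |-22|=22, |-4|=4, |-8|=8 -> [0, 22, 4, 8]
Stage 6 (SUM): sum[0..0]=0, sum[0..1]=22, sum[0..2]=26, sum[0..3]=34 -> [0, 22, 26, 34]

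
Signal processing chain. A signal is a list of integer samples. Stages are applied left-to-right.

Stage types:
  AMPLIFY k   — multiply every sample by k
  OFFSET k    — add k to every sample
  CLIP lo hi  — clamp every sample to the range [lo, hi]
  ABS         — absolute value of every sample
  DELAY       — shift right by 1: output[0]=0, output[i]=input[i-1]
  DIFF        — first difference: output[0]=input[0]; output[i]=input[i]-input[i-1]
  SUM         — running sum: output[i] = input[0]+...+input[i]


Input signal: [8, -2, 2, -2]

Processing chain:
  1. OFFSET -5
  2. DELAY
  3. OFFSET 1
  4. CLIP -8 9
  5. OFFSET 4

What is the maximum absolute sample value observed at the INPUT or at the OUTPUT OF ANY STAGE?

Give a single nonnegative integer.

Answer: 8

Derivation:
Input: [8, -2, 2, -2] (max |s|=8)
Stage 1 (OFFSET -5): 8+-5=3, -2+-5=-7, 2+-5=-3, -2+-5=-7 -> [3, -7, -3, -7] (max |s|=7)
Stage 2 (DELAY): [0, 3, -7, -3] = [0, 3, -7, -3] -> [0, 3, -7, -3] (max |s|=7)
Stage 3 (OFFSET 1): 0+1=1, 3+1=4, -7+1=-6, -3+1=-2 -> [1, 4, -6, -2] (max |s|=6)
Stage 4 (CLIP -8 9): clip(1,-8,9)=1, clip(4,-8,9)=4, clip(-6,-8,9)=-6, clip(-2,-8,9)=-2 -> [1, 4, -6, -2] (max |s|=6)
Stage 5 (OFFSET 4): 1+4=5, 4+4=8, -6+4=-2, -2+4=2 -> [5, 8, -2, 2] (max |s|=8)
Overall max amplitude: 8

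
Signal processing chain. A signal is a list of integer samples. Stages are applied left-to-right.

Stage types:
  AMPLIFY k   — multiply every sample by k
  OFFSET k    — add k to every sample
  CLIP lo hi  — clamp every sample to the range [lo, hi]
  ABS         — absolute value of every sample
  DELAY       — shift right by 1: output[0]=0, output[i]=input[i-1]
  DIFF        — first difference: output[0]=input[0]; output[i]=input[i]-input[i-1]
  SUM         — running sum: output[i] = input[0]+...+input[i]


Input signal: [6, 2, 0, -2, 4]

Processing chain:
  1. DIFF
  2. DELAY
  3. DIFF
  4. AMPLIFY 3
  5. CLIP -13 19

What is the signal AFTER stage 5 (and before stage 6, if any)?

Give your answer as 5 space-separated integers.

Input: [6, 2, 0, -2, 4]
Stage 1 (DIFF): s[0]=6, 2-6=-4, 0-2=-2, -2-0=-2, 4--2=6 -> [6, -4, -2, -2, 6]
Stage 2 (DELAY): [0, 6, -4, -2, -2] = [0, 6, -4, -2, -2] -> [0, 6, -4, -2, -2]
Stage 3 (DIFF): s[0]=0, 6-0=6, -4-6=-10, -2--4=2, -2--2=0 -> [0, 6, -10, 2, 0]
Stage 4 (AMPLIFY 3): 0*3=0, 6*3=18, -10*3=-30, 2*3=6, 0*3=0 -> [0, 18, -30, 6, 0]
Stage 5 (CLIP -13 19): clip(0,-13,19)=0, clip(18,-13,19)=18, clip(-30,-13,19)=-13, clip(6,-13,19)=6, clip(0,-13,19)=0 -> [0, 18, -13, 6, 0]

Answer: 0 18 -13 6 0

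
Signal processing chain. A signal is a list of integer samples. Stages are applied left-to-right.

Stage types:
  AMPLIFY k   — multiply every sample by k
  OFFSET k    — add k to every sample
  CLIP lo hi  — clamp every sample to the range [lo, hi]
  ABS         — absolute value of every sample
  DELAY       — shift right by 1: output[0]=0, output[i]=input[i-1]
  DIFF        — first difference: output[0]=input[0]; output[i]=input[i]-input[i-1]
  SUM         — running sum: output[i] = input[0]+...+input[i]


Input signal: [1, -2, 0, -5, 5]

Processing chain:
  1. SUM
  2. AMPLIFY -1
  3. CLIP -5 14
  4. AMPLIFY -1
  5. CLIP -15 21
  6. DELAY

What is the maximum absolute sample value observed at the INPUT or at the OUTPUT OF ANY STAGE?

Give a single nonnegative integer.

Answer: 6

Derivation:
Input: [1, -2, 0, -5, 5] (max |s|=5)
Stage 1 (SUM): sum[0..0]=1, sum[0..1]=-1, sum[0..2]=-1, sum[0..3]=-6, sum[0..4]=-1 -> [1, -1, -1, -6, -1] (max |s|=6)
Stage 2 (AMPLIFY -1): 1*-1=-1, -1*-1=1, -1*-1=1, -6*-1=6, -1*-1=1 -> [-1, 1, 1, 6, 1] (max |s|=6)
Stage 3 (CLIP -5 14): clip(-1,-5,14)=-1, clip(1,-5,14)=1, clip(1,-5,14)=1, clip(6,-5,14)=6, clip(1,-5,14)=1 -> [-1, 1, 1, 6, 1] (max |s|=6)
Stage 4 (AMPLIFY -1): -1*-1=1, 1*-1=-1, 1*-1=-1, 6*-1=-6, 1*-1=-1 -> [1, -1, -1, -6, -1] (max |s|=6)
Stage 5 (CLIP -15 21): clip(1,-15,21)=1, clip(-1,-15,21)=-1, clip(-1,-15,21)=-1, clip(-6,-15,21)=-6, clip(-1,-15,21)=-1 -> [1, -1, -1, -6, -1] (max |s|=6)
Stage 6 (DELAY): [0, 1, -1, -1, -6] = [0, 1, -1, -1, -6] -> [0, 1, -1, -1, -6] (max |s|=6)
Overall max amplitude: 6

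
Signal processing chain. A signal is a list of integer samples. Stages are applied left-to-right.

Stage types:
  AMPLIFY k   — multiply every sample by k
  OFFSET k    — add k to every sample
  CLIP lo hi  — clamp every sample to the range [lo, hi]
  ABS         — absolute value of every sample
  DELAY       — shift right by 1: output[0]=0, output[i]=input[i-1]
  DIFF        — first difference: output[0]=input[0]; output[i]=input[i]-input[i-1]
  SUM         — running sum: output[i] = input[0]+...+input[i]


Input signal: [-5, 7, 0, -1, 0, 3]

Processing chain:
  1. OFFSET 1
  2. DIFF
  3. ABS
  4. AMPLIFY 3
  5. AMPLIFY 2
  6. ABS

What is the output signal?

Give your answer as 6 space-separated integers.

Answer: 24 72 42 6 6 18

Derivation:
Input: [-5, 7, 0, -1, 0, 3]
Stage 1 (OFFSET 1): -5+1=-4, 7+1=8, 0+1=1, -1+1=0, 0+1=1, 3+1=4 -> [-4, 8, 1, 0, 1, 4]
Stage 2 (DIFF): s[0]=-4, 8--4=12, 1-8=-7, 0-1=-1, 1-0=1, 4-1=3 -> [-4, 12, -7, -1, 1, 3]
Stage 3 (ABS): |-4|=4, |12|=12, |-7|=7, |-1|=1, |1|=1, |3|=3 -> [4, 12, 7, 1, 1, 3]
Stage 4 (AMPLIFY 3): 4*3=12, 12*3=36, 7*3=21, 1*3=3, 1*3=3, 3*3=9 -> [12, 36, 21, 3, 3, 9]
Stage 5 (AMPLIFY 2): 12*2=24, 36*2=72, 21*2=42, 3*2=6, 3*2=6, 9*2=18 -> [24, 72, 42, 6, 6, 18]
Stage 6 (ABS): |24|=24, |72|=72, |42|=42, |6|=6, |6|=6, |18|=18 -> [24, 72, 42, 6, 6, 18]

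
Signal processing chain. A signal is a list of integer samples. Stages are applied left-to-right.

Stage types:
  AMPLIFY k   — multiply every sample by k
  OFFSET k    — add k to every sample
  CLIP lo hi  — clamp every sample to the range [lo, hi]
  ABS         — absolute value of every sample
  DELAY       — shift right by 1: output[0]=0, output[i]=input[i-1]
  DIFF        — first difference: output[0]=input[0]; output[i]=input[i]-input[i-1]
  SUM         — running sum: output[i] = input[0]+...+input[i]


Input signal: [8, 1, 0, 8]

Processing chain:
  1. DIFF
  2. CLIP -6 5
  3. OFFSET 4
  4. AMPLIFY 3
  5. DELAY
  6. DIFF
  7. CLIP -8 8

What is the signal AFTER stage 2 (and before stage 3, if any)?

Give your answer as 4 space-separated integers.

Answer: 5 -6 -1 5

Derivation:
Input: [8, 1, 0, 8]
Stage 1 (DIFF): s[0]=8, 1-8=-7, 0-1=-1, 8-0=8 -> [8, -7, -1, 8]
Stage 2 (CLIP -6 5): clip(8,-6,5)=5, clip(-7,-6,5)=-6, clip(-1,-6,5)=-1, clip(8,-6,5)=5 -> [5, -6, -1, 5]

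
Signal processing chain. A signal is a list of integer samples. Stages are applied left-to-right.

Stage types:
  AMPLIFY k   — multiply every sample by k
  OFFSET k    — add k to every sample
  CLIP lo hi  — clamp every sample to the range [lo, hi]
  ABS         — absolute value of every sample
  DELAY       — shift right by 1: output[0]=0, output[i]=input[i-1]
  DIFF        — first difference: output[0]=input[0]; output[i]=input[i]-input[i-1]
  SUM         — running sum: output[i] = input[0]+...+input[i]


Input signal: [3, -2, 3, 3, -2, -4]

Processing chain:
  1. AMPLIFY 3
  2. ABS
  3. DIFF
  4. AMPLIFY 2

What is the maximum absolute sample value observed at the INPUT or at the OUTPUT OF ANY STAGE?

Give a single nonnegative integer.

Input: [3, -2, 3, 3, -2, -4] (max |s|=4)
Stage 1 (AMPLIFY 3): 3*3=9, -2*3=-6, 3*3=9, 3*3=9, -2*3=-6, -4*3=-12 -> [9, -6, 9, 9, -6, -12] (max |s|=12)
Stage 2 (ABS): |9|=9, |-6|=6, |9|=9, |9|=9, |-6|=6, |-12|=12 -> [9, 6, 9, 9, 6, 12] (max |s|=12)
Stage 3 (DIFF): s[0]=9, 6-9=-3, 9-6=3, 9-9=0, 6-9=-3, 12-6=6 -> [9, -3, 3, 0, -3, 6] (max |s|=9)
Stage 4 (AMPLIFY 2): 9*2=18, -3*2=-6, 3*2=6, 0*2=0, -3*2=-6, 6*2=12 -> [18, -6, 6, 0, -6, 12] (max |s|=18)
Overall max amplitude: 18

Answer: 18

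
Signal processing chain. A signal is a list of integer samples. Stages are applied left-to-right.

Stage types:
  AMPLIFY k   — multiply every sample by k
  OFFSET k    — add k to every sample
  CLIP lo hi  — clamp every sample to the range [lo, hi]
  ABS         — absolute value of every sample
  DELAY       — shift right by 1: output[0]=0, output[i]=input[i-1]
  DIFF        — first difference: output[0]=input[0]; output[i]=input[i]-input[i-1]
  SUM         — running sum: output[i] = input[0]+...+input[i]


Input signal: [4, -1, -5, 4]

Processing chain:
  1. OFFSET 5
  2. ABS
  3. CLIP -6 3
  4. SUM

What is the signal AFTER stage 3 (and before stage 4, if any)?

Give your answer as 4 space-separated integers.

Input: [4, -1, -5, 4]
Stage 1 (OFFSET 5): 4+5=9, -1+5=4, -5+5=0, 4+5=9 -> [9, 4, 0, 9]
Stage 2 (ABS): |9|=9, |4|=4, |0|=0, |9|=9 -> [9, 4, 0, 9]
Stage 3 (CLIP -6 3): clip(9,-6,3)=3, clip(4,-6,3)=3, clip(0,-6,3)=0, clip(9,-6,3)=3 -> [3, 3, 0, 3]

Answer: 3 3 0 3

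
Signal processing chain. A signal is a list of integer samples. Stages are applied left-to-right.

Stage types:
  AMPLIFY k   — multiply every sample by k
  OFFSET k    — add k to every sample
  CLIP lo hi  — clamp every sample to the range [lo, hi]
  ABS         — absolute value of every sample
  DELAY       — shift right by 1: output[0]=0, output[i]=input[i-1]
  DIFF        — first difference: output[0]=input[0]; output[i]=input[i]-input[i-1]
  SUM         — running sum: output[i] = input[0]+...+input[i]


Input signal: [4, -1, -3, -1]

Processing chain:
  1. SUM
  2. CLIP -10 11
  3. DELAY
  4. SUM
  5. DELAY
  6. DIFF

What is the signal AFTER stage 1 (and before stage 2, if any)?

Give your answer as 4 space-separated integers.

Answer: 4 3 0 -1

Derivation:
Input: [4, -1, -3, -1]
Stage 1 (SUM): sum[0..0]=4, sum[0..1]=3, sum[0..2]=0, sum[0..3]=-1 -> [4, 3, 0, -1]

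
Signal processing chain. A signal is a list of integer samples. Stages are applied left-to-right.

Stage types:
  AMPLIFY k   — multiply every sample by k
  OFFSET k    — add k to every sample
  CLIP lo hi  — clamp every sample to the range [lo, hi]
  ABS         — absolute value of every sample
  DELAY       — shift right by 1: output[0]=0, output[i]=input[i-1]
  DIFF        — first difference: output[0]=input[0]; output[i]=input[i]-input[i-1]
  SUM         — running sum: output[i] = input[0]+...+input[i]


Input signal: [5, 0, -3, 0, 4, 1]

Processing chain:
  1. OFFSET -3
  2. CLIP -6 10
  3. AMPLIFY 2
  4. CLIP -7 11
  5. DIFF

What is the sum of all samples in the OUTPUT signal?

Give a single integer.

Input: [5, 0, -3, 0, 4, 1]
Stage 1 (OFFSET -3): 5+-3=2, 0+-3=-3, -3+-3=-6, 0+-3=-3, 4+-3=1, 1+-3=-2 -> [2, -3, -6, -3, 1, -2]
Stage 2 (CLIP -6 10): clip(2,-6,10)=2, clip(-3,-6,10)=-3, clip(-6,-6,10)=-6, clip(-3,-6,10)=-3, clip(1,-6,10)=1, clip(-2,-6,10)=-2 -> [2, -3, -6, -3, 1, -2]
Stage 3 (AMPLIFY 2): 2*2=4, -3*2=-6, -6*2=-12, -3*2=-6, 1*2=2, -2*2=-4 -> [4, -6, -12, -6, 2, -4]
Stage 4 (CLIP -7 11): clip(4,-7,11)=4, clip(-6,-7,11)=-6, clip(-12,-7,11)=-7, clip(-6,-7,11)=-6, clip(2,-7,11)=2, clip(-4,-7,11)=-4 -> [4, -6, -7, -6, 2, -4]
Stage 5 (DIFF): s[0]=4, -6-4=-10, -7--6=-1, -6--7=1, 2--6=8, -4-2=-6 -> [4, -10, -1, 1, 8, -6]
Output sum: -4

Answer: -4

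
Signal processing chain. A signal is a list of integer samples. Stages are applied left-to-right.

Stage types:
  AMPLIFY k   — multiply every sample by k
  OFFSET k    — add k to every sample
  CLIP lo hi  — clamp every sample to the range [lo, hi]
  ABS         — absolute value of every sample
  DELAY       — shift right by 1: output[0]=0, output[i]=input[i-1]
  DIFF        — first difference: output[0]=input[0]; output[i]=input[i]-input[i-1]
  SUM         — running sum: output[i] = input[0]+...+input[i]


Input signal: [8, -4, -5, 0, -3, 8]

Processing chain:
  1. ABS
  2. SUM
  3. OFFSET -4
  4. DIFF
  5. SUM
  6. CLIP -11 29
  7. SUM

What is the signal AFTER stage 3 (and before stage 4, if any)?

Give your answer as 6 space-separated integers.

Answer: 4 8 13 13 16 24

Derivation:
Input: [8, -4, -5, 0, -3, 8]
Stage 1 (ABS): |8|=8, |-4|=4, |-5|=5, |0|=0, |-3|=3, |8|=8 -> [8, 4, 5, 0, 3, 8]
Stage 2 (SUM): sum[0..0]=8, sum[0..1]=12, sum[0..2]=17, sum[0..3]=17, sum[0..4]=20, sum[0..5]=28 -> [8, 12, 17, 17, 20, 28]
Stage 3 (OFFSET -4): 8+-4=4, 12+-4=8, 17+-4=13, 17+-4=13, 20+-4=16, 28+-4=24 -> [4, 8, 13, 13, 16, 24]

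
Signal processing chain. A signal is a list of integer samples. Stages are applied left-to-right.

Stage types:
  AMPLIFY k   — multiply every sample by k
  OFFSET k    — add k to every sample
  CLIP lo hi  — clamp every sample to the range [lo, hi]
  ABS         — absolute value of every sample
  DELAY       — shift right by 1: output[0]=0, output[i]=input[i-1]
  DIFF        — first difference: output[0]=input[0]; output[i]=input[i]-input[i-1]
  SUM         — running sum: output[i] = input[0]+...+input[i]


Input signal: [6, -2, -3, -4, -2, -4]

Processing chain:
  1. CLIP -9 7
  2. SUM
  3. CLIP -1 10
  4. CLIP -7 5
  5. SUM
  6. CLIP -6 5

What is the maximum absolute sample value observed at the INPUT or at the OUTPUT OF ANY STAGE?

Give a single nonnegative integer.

Answer: 10

Derivation:
Input: [6, -2, -3, -4, -2, -4] (max |s|=6)
Stage 1 (CLIP -9 7): clip(6,-9,7)=6, clip(-2,-9,7)=-2, clip(-3,-9,7)=-3, clip(-4,-9,7)=-4, clip(-2,-9,7)=-2, clip(-4,-9,7)=-4 -> [6, -2, -3, -4, -2, -4] (max |s|=6)
Stage 2 (SUM): sum[0..0]=6, sum[0..1]=4, sum[0..2]=1, sum[0..3]=-3, sum[0..4]=-5, sum[0..5]=-9 -> [6, 4, 1, -3, -5, -9] (max |s|=9)
Stage 3 (CLIP -1 10): clip(6,-1,10)=6, clip(4,-1,10)=4, clip(1,-1,10)=1, clip(-3,-1,10)=-1, clip(-5,-1,10)=-1, clip(-9,-1,10)=-1 -> [6, 4, 1, -1, -1, -1] (max |s|=6)
Stage 4 (CLIP -7 5): clip(6,-7,5)=5, clip(4,-7,5)=4, clip(1,-7,5)=1, clip(-1,-7,5)=-1, clip(-1,-7,5)=-1, clip(-1,-7,5)=-1 -> [5, 4, 1, -1, -1, -1] (max |s|=5)
Stage 5 (SUM): sum[0..0]=5, sum[0..1]=9, sum[0..2]=10, sum[0..3]=9, sum[0..4]=8, sum[0..5]=7 -> [5, 9, 10, 9, 8, 7] (max |s|=10)
Stage 6 (CLIP -6 5): clip(5,-6,5)=5, clip(9,-6,5)=5, clip(10,-6,5)=5, clip(9,-6,5)=5, clip(8,-6,5)=5, clip(7,-6,5)=5 -> [5, 5, 5, 5, 5, 5] (max |s|=5)
Overall max amplitude: 10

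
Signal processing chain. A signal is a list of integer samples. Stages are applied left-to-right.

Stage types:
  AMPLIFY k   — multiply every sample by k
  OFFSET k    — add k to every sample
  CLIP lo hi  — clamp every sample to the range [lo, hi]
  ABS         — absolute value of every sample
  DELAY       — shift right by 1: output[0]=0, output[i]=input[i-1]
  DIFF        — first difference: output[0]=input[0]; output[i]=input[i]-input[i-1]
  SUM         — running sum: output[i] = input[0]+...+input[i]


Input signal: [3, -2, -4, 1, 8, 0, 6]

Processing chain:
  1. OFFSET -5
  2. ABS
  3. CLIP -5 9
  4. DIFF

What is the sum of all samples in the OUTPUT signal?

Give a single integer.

Answer: 1

Derivation:
Input: [3, -2, -4, 1, 8, 0, 6]
Stage 1 (OFFSET -5): 3+-5=-2, -2+-5=-7, -4+-5=-9, 1+-5=-4, 8+-5=3, 0+-5=-5, 6+-5=1 -> [-2, -7, -9, -4, 3, -5, 1]
Stage 2 (ABS): |-2|=2, |-7|=7, |-9|=9, |-4|=4, |3|=3, |-5|=5, |1|=1 -> [2, 7, 9, 4, 3, 5, 1]
Stage 3 (CLIP -5 9): clip(2,-5,9)=2, clip(7,-5,9)=7, clip(9,-5,9)=9, clip(4,-5,9)=4, clip(3,-5,9)=3, clip(5,-5,9)=5, clip(1,-5,9)=1 -> [2, 7, 9, 4, 3, 5, 1]
Stage 4 (DIFF): s[0]=2, 7-2=5, 9-7=2, 4-9=-5, 3-4=-1, 5-3=2, 1-5=-4 -> [2, 5, 2, -5, -1, 2, -4]
Output sum: 1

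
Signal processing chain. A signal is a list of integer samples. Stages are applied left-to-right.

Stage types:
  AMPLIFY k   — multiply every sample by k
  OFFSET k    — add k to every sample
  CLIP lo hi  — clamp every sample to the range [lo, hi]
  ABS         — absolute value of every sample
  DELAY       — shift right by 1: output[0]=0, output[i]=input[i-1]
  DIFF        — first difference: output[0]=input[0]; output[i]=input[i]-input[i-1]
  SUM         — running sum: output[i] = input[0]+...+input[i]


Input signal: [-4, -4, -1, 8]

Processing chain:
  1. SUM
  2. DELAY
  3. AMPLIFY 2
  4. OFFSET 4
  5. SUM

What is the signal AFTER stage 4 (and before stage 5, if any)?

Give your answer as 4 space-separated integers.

Answer: 4 -4 -12 -14

Derivation:
Input: [-4, -4, -1, 8]
Stage 1 (SUM): sum[0..0]=-4, sum[0..1]=-8, sum[0..2]=-9, sum[0..3]=-1 -> [-4, -8, -9, -1]
Stage 2 (DELAY): [0, -4, -8, -9] = [0, -4, -8, -9] -> [0, -4, -8, -9]
Stage 3 (AMPLIFY 2): 0*2=0, -4*2=-8, -8*2=-16, -9*2=-18 -> [0, -8, -16, -18]
Stage 4 (OFFSET 4): 0+4=4, -8+4=-4, -16+4=-12, -18+4=-14 -> [4, -4, -12, -14]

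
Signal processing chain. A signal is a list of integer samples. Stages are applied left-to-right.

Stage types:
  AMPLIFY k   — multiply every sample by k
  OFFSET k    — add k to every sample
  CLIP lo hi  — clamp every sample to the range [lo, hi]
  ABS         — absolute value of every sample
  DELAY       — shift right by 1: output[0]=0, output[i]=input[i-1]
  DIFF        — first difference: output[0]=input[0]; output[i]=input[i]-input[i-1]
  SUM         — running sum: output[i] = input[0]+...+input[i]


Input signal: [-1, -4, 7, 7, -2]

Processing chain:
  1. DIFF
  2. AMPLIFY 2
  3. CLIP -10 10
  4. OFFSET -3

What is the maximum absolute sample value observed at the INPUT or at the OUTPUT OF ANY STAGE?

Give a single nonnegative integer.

Input: [-1, -4, 7, 7, -2] (max |s|=7)
Stage 1 (DIFF): s[0]=-1, -4--1=-3, 7--4=11, 7-7=0, -2-7=-9 -> [-1, -3, 11, 0, -9] (max |s|=11)
Stage 2 (AMPLIFY 2): -1*2=-2, -3*2=-6, 11*2=22, 0*2=0, -9*2=-18 -> [-2, -6, 22, 0, -18] (max |s|=22)
Stage 3 (CLIP -10 10): clip(-2,-10,10)=-2, clip(-6,-10,10)=-6, clip(22,-10,10)=10, clip(0,-10,10)=0, clip(-18,-10,10)=-10 -> [-2, -6, 10, 0, -10] (max |s|=10)
Stage 4 (OFFSET -3): -2+-3=-5, -6+-3=-9, 10+-3=7, 0+-3=-3, -10+-3=-13 -> [-5, -9, 7, -3, -13] (max |s|=13)
Overall max amplitude: 22

Answer: 22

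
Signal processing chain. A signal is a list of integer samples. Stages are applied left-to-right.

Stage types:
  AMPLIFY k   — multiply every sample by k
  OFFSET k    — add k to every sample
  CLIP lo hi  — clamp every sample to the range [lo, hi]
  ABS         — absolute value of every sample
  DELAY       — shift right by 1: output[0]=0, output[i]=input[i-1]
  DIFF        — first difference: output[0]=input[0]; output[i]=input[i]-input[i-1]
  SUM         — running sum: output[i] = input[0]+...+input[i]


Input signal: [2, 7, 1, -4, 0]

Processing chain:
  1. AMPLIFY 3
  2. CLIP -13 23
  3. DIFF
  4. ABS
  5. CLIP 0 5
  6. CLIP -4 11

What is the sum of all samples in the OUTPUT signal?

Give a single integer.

Answer: 25

Derivation:
Input: [2, 7, 1, -4, 0]
Stage 1 (AMPLIFY 3): 2*3=6, 7*3=21, 1*3=3, -4*3=-12, 0*3=0 -> [6, 21, 3, -12, 0]
Stage 2 (CLIP -13 23): clip(6,-13,23)=6, clip(21,-13,23)=21, clip(3,-13,23)=3, clip(-12,-13,23)=-12, clip(0,-13,23)=0 -> [6, 21, 3, -12, 0]
Stage 3 (DIFF): s[0]=6, 21-6=15, 3-21=-18, -12-3=-15, 0--12=12 -> [6, 15, -18, -15, 12]
Stage 4 (ABS): |6|=6, |15|=15, |-18|=18, |-15|=15, |12|=12 -> [6, 15, 18, 15, 12]
Stage 5 (CLIP 0 5): clip(6,0,5)=5, clip(15,0,5)=5, clip(18,0,5)=5, clip(15,0,5)=5, clip(12,0,5)=5 -> [5, 5, 5, 5, 5]
Stage 6 (CLIP -4 11): clip(5,-4,11)=5, clip(5,-4,11)=5, clip(5,-4,11)=5, clip(5,-4,11)=5, clip(5,-4,11)=5 -> [5, 5, 5, 5, 5]
Output sum: 25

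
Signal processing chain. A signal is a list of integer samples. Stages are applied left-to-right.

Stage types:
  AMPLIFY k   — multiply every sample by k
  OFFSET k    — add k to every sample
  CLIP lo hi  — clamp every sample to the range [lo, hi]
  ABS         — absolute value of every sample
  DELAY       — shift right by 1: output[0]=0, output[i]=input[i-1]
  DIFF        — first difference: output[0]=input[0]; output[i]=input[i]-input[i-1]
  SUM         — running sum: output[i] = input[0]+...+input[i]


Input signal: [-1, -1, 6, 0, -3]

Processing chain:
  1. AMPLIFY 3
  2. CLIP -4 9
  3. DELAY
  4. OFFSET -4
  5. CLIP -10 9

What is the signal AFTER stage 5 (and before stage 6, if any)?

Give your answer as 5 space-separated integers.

Answer: -4 -7 -7 5 -4

Derivation:
Input: [-1, -1, 6, 0, -3]
Stage 1 (AMPLIFY 3): -1*3=-3, -1*3=-3, 6*3=18, 0*3=0, -3*3=-9 -> [-3, -3, 18, 0, -9]
Stage 2 (CLIP -4 9): clip(-3,-4,9)=-3, clip(-3,-4,9)=-3, clip(18,-4,9)=9, clip(0,-4,9)=0, clip(-9,-4,9)=-4 -> [-3, -3, 9, 0, -4]
Stage 3 (DELAY): [0, -3, -3, 9, 0] = [0, -3, -3, 9, 0] -> [0, -3, -3, 9, 0]
Stage 4 (OFFSET -4): 0+-4=-4, -3+-4=-7, -3+-4=-7, 9+-4=5, 0+-4=-4 -> [-4, -7, -7, 5, -4]
Stage 5 (CLIP -10 9): clip(-4,-10,9)=-4, clip(-7,-10,9)=-7, clip(-7,-10,9)=-7, clip(5,-10,9)=5, clip(-4,-10,9)=-4 -> [-4, -7, -7, 5, -4]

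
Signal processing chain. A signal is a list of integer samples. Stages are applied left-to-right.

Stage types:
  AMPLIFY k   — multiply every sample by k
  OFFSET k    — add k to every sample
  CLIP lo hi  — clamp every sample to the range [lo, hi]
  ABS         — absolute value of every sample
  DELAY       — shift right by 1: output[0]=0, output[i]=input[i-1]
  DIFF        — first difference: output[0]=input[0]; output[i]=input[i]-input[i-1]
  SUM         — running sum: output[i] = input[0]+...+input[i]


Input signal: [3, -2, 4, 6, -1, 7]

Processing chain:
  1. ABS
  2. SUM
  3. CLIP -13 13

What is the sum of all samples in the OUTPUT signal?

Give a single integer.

Input: [3, -2, 4, 6, -1, 7]
Stage 1 (ABS): |3|=3, |-2|=2, |4|=4, |6|=6, |-1|=1, |7|=7 -> [3, 2, 4, 6, 1, 7]
Stage 2 (SUM): sum[0..0]=3, sum[0..1]=5, sum[0..2]=9, sum[0..3]=15, sum[0..4]=16, sum[0..5]=23 -> [3, 5, 9, 15, 16, 23]
Stage 3 (CLIP -13 13): clip(3,-13,13)=3, clip(5,-13,13)=5, clip(9,-13,13)=9, clip(15,-13,13)=13, clip(16,-13,13)=13, clip(23,-13,13)=13 -> [3, 5, 9, 13, 13, 13]
Output sum: 56

Answer: 56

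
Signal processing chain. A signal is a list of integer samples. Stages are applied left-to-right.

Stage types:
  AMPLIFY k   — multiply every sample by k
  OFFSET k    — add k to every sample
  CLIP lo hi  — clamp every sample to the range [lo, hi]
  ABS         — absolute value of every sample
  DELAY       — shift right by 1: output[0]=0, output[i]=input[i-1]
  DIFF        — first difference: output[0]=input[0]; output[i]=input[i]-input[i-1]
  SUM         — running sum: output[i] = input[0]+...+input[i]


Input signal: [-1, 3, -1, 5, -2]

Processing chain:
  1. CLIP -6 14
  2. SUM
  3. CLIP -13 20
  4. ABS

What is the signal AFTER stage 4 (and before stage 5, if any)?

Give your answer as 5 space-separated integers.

Input: [-1, 3, -1, 5, -2]
Stage 1 (CLIP -6 14): clip(-1,-6,14)=-1, clip(3,-6,14)=3, clip(-1,-6,14)=-1, clip(5,-6,14)=5, clip(-2,-6,14)=-2 -> [-1, 3, -1, 5, -2]
Stage 2 (SUM): sum[0..0]=-1, sum[0..1]=2, sum[0..2]=1, sum[0..3]=6, sum[0..4]=4 -> [-1, 2, 1, 6, 4]
Stage 3 (CLIP -13 20): clip(-1,-13,20)=-1, clip(2,-13,20)=2, clip(1,-13,20)=1, clip(6,-13,20)=6, clip(4,-13,20)=4 -> [-1, 2, 1, 6, 4]
Stage 4 (ABS): |-1|=1, |2|=2, |1|=1, |6|=6, |4|=4 -> [1, 2, 1, 6, 4]

Answer: 1 2 1 6 4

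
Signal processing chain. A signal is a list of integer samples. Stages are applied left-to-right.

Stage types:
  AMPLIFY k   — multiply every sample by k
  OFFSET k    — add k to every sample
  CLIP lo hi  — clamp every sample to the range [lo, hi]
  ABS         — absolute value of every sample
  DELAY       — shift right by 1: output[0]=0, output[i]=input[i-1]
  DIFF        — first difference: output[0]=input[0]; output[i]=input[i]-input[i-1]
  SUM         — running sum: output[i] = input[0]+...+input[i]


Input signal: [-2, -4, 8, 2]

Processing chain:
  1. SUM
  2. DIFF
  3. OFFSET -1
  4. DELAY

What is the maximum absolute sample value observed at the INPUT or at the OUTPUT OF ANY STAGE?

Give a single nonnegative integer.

Answer: 8

Derivation:
Input: [-2, -4, 8, 2] (max |s|=8)
Stage 1 (SUM): sum[0..0]=-2, sum[0..1]=-6, sum[0..2]=2, sum[0..3]=4 -> [-2, -6, 2, 4] (max |s|=6)
Stage 2 (DIFF): s[0]=-2, -6--2=-4, 2--6=8, 4-2=2 -> [-2, -4, 8, 2] (max |s|=8)
Stage 3 (OFFSET -1): -2+-1=-3, -4+-1=-5, 8+-1=7, 2+-1=1 -> [-3, -5, 7, 1] (max |s|=7)
Stage 4 (DELAY): [0, -3, -5, 7] = [0, -3, -5, 7] -> [0, -3, -5, 7] (max |s|=7)
Overall max amplitude: 8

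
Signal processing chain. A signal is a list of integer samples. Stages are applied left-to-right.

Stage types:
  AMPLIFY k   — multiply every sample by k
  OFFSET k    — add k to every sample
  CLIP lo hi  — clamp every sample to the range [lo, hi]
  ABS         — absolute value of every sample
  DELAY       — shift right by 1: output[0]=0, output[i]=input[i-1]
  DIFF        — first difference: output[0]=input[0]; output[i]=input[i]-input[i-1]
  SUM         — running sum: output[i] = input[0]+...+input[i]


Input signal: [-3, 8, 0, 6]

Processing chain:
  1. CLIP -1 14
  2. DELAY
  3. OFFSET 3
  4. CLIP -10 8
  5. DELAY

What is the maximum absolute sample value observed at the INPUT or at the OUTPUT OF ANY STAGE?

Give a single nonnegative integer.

Input: [-3, 8, 0, 6] (max |s|=8)
Stage 1 (CLIP -1 14): clip(-3,-1,14)=-1, clip(8,-1,14)=8, clip(0,-1,14)=0, clip(6,-1,14)=6 -> [-1, 8, 0, 6] (max |s|=8)
Stage 2 (DELAY): [0, -1, 8, 0] = [0, -1, 8, 0] -> [0, -1, 8, 0] (max |s|=8)
Stage 3 (OFFSET 3): 0+3=3, -1+3=2, 8+3=11, 0+3=3 -> [3, 2, 11, 3] (max |s|=11)
Stage 4 (CLIP -10 8): clip(3,-10,8)=3, clip(2,-10,8)=2, clip(11,-10,8)=8, clip(3,-10,8)=3 -> [3, 2, 8, 3] (max |s|=8)
Stage 5 (DELAY): [0, 3, 2, 8] = [0, 3, 2, 8] -> [0, 3, 2, 8] (max |s|=8)
Overall max amplitude: 11

Answer: 11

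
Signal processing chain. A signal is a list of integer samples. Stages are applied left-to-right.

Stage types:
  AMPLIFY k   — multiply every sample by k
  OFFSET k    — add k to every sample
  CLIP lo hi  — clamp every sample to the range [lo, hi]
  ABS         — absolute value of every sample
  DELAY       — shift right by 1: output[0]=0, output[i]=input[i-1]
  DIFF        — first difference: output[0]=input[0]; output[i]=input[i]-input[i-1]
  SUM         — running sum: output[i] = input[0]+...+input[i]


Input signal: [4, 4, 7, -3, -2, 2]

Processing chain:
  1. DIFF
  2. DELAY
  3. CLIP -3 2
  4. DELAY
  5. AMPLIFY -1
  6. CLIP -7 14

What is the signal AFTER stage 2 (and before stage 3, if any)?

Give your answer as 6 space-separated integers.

Input: [4, 4, 7, -3, -2, 2]
Stage 1 (DIFF): s[0]=4, 4-4=0, 7-4=3, -3-7=-10, -2--3=1, 2--2=4 -> [4, 0, 3, -10, 1, 4]
Stage 2 (DELAY): [0, 4, 0, 3, -10, 1] = [0, 4, 0, 3, -10, 1] -> [0, 4, 0, 3, -10, 1]

Answer: 0 4 0 3 -10 1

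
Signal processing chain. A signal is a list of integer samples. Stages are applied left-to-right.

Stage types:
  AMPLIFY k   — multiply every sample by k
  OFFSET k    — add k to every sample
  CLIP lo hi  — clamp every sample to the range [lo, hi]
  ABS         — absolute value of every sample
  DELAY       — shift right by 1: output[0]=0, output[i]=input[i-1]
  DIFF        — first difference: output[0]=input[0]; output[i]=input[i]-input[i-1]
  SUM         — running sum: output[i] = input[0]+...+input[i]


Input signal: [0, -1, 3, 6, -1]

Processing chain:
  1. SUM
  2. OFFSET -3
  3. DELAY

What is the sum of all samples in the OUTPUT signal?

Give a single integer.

Input: [0, -1, 3, 6, -1]
Stage 1 (SUM): sum[0..0]=0, sum[0..1]=-1, sum[0..2]=2, sum[0..3]=8, sum[0..4]=7 -> [0, -1, 2, 8, 7]
Stage 2 (OFFSET -3): 0+-3=-3, -1+-3=-4, 2+-3=-1, 8+-3=5, 7+-3=4 -> [-3, -4, -1, 5, 4]
Stage 3 (DELAY): [0, -3, -4, -1, 5] = [0, -3, -4, -1, 5] -> [0, -3, -4, -1, 5]
Output sum: -3

Answer: -3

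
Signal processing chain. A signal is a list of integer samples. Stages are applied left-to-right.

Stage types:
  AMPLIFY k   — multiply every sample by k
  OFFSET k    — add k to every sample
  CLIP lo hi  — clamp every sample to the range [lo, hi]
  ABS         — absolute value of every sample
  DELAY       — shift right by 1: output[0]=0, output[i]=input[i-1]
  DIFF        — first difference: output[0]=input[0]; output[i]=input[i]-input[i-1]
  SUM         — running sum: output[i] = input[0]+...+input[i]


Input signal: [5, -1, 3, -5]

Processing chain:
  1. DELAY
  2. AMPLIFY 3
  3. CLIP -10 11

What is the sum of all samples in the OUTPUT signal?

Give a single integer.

Input: [5, -1, 3, -5]
Stage 1 (DELAY): [0, 5, -1, 3] = [0, 5, -1, 3] -> [0, 5, -1, 3]
Stage 2 (AMPLIFY 3): 0*3=0, 5*3=15, -1*3=-3, 3*3=9 -> [0, 15, -3, 9]
Stage 3 (CLIP -10 11): clip(0,-10,11)=0, clip(15,-10,11)=11, clip(-3,-10,11)=-3, clip(9,-10,11)=9 -> [0, 11, -3, 9]
Output sum: 17

Answer: 17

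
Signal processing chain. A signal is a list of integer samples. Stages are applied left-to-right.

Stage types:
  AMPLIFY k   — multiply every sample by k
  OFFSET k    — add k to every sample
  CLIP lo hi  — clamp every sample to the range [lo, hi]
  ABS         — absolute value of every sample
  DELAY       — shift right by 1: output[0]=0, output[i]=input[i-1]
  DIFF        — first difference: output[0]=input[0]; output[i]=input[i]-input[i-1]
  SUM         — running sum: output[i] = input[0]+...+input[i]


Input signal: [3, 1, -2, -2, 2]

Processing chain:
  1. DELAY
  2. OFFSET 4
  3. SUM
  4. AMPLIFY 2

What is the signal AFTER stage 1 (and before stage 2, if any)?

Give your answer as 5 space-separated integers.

Input: [3, 1, -2, -2, 2]
Stage 1 (DELAY): [0, 3, 1, -2, -2] = [0, 3, 1, -2, -2] -> [0, 3, 1, -2, -2]

Answer: 0 3 1 -2 -2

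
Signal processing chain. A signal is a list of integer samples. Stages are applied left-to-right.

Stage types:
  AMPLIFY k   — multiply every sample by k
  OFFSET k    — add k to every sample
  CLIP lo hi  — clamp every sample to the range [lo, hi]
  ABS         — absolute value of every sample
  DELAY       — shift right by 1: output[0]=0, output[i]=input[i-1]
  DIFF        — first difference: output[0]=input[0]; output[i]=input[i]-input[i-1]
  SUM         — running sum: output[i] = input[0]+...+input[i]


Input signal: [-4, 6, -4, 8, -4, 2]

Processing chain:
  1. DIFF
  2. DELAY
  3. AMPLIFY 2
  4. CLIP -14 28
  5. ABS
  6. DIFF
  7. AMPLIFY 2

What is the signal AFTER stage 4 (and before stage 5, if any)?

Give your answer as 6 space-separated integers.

Input: [-4, 6, -4, 8, -4, 2]
Stage 1 (DIFF): s[0]=-4, 6--4=10, -4-6=-10, 8--4=12, -4-8=-12, 2--4=6 -> [-4, 10, -10, 12, -12, 6]
Stage 2 (DELAY): [0, -4, 10, -10, 12, -12] = [0, -4, 10, -10, 12, -12] -> [0, -4, 10, -10, 12, -12]
Stage 3 (AMPLIFY 2): 0*2=0, -4*2=-8, 10*2=20, -10*2=-20, 12*2=24, -12*2=-24 -> [0, -8, 20, -20, 24, -24]
Stage 4 (CLIP -14 28): clip(0,-14,28)=0, clip(-8,-14,28)=-8, clip(20,-14,28)=20, clip(-20,-14,28)=-14, clip(24,-14,28)=24, clip(-24,-14,28)=-14 -> [0, -8, 20, -14, 24, -14]

Answer: 0 -8 20 -14 24 -14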